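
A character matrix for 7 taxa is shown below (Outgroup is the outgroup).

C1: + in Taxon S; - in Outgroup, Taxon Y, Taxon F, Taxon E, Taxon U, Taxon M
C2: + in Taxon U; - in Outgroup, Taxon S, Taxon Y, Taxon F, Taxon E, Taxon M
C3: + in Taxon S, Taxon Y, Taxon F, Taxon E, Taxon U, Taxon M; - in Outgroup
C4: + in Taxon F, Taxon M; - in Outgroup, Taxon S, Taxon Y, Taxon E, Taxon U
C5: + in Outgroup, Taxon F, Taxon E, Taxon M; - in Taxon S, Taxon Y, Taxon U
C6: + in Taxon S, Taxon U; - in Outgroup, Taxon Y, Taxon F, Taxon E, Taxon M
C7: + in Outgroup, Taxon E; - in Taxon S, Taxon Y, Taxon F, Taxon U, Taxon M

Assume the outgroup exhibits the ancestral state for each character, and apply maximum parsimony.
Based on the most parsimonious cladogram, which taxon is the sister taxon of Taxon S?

Character polarity is set by the outgroup: the derived state is whichever differs from the outgroup's state, so for C5, C7 the derived state is '-', and for the remaining characters it is '+'.
C1 (derived state '+') is unique to Taxon S (autapomorphy; uninformative for grouping).
C2 (derived state '+') is unique to Taxon U (autapomorphy; uninformative for grouping).
All ingroup taxa share the derived state '+' for C3; it defines the ingroup but does not resolve relationships within it.
Only Taxon F and Taxon M show the derived state '+' for C4, supporting them as a clade.
C5: derived state '-' in Taxon S, Taxon U, and Taxon Y only — synapomorphy for {Taxon S, Taxon U, Taxon Y}.
C6: derived state '+' in Taxon S and Taxon U only — synapomorphy for {Taxon S, Taxon U}.
Only Taxon F, Taxon M, Taxon S, Taxon U, and Taxon Y show the derived state '-' for C7, supporting them as a clade.
Most parsimonious ingroup topology: ((((Taxon U,Taxon S),Taxon Y),(Taxon M,Taxon F)),Taxon E).
Taxon S and Taxon U form a cherry on this tree, so they are sister taxa.

Taxon U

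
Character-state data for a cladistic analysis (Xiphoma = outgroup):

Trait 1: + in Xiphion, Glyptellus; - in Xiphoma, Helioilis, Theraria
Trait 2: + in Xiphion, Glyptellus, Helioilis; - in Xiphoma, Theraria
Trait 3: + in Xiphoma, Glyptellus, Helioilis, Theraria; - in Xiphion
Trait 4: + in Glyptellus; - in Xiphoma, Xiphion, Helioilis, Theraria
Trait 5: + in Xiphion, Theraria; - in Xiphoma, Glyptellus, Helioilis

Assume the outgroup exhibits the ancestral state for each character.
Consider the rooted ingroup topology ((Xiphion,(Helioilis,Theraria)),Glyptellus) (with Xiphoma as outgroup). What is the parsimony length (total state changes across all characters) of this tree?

8

Map each character onto ((Xiphion,(Helioilis,Theraria)),Glyptellus) (rooted by Xiphoma) and count the minimum state changes it requires (Fitch parsimony):
Trait 1: 2; Trait 2: 2; Trait 3: 1; Trait 4: 1; Trait 5: 2.
Total tree length = 8.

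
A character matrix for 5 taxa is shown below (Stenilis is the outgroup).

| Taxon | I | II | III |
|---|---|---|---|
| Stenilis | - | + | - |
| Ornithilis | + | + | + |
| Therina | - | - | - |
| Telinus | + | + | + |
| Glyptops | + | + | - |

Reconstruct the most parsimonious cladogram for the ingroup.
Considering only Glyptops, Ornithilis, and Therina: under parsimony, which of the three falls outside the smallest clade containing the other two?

Character polarity is set by the outgroup: the derived state is whichever differs from the outgroup's state, so for II the derived state is '-', and for the remaining characters it is '+'.
I (derived state '+') is shared by Glyptops, Ornithilis, and Telinus — a synapomorphy uniting that clade.
II: derived state '-' in Therina only — an autapomorphy, so it tells us nothing about relationships among taxa.
III (derived state '+') is shared by Ornithilis and Telinus — a synapomorphy uniting that clade.
Most parsimonious ingroup topology: (((Ornithilis,Telinus),Glyptops),Therina).
Ornithilis and Glyptops share a more recent common ancestor with each other than either does with Therina, so Therina is the least closely related of the three.

Therina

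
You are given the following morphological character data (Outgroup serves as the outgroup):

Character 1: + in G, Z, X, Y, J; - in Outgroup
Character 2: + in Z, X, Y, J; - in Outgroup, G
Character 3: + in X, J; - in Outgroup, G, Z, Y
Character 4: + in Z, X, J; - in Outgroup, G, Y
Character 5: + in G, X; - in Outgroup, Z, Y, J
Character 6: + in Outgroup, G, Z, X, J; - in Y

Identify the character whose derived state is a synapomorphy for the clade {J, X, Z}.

Character polarity is set by the outgroup: the derived state is whichever differs from the outgroup's state, so for Character 6 the derived state is '-', and for the remaining characters it is '+'.
All ingroup taxa share the derived state '+' for Character 1; it defines the ingroup but does not resolve relationships within it.
Character 2: derived state '+' in J, X, Y, and Z only — synapomorphy for {J, X, Y, Z}.
Character 3: derived state '+' in J and X only — synapomorphy for {J, X}.
Character 4 (derived state '+') is shared by J, X, and Z — a synapomorphy uniting that clade.
Character 5 (state '+') occurs in G and X but conflicts with the nesting implied by the other characters — most parsimoniously interpreted as homoplasy.
Character 6 (derived state '-') is unique to Y (autapomorphy; uninformative for grouping).
Most parsimonious ingroup topology: (G,((Z,(X,J)),Y)).
The clade {J, X, Z} is supported by Character 4: its derived state '+' occurs in exactly those taxa and in no other taxon (including the outgroup).

Character 4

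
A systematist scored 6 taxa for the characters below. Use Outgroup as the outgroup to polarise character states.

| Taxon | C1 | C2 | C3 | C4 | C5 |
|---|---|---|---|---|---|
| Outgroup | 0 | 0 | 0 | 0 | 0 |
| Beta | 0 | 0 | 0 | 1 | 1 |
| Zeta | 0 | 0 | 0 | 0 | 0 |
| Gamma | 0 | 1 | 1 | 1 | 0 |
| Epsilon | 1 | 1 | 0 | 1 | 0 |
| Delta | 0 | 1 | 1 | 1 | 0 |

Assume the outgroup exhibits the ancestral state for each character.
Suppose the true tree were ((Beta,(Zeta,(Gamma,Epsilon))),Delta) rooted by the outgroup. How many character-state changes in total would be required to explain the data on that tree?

Map each character onto ((Beta,(Zeta,(Gamma,Epsilon))),Delta) (rooted by Outgroup) and count the minimum state changes it requires (Fitch parsimony):
C1: 1; C2: 2; C3: 2; C4: 2; C5: 1.
Total tree length = 8.

8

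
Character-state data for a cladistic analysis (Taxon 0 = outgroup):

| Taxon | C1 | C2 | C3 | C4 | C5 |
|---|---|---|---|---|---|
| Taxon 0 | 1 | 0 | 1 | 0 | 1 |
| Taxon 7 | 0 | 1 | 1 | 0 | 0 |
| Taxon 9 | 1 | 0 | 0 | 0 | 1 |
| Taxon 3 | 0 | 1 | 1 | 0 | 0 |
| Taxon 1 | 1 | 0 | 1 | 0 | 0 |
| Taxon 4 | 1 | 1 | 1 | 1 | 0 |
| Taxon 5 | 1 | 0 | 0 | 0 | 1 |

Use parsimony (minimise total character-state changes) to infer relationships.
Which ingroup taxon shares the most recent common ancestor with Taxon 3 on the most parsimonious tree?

Taxon 7

Character polarity is set by the outgroup: the derived state is whichever differs from the outgroup's state, so for C1, C3, C5 the derived state is '0', and for the remaining characters it is '1'.
C1: derived state '0' in Taxon 3 and Taxon 7 only — synapomorphy for {Taxon 3, Taxon 7}.
C2 (derived state '1') is shared by Taxon 3, Taxon 4, and Taxon 7 — a synapomorphy uniting that clade.
C3 (derived state '0') is shared by Taxon 5 and Taxon 9 — a synapomorphy uniting that clade.
C4 (derived state '1') is unique to Taxon 4 (autapomorphy; uninformative for grouping).
C5 (derived state '0') is shared by Taxon 1, Taxon 3, Taxon 4, and Taxon 7 — a synapomorphy uniting that clade.
Most parsimonious ingroup topology: ((((Taxon 7,Taxon 3),Taxon 4),Taxon 1),(Taxon 9,Taxon 5)).
Taxon 3 and Taxon 7 form a cherry on this tree, so they are sister taxa.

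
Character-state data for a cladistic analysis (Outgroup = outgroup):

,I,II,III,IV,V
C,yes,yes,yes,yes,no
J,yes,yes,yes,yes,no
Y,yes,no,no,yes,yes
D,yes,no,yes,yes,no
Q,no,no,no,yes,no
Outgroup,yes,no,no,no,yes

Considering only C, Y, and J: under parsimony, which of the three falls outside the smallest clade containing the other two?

Character polarity is set by the outgroup: the derived state is whichever differs from the outgroup's state, so for I, V the derived state is 'no', and for the remaining characters it is 'yes'.
I: derived state 'no' in Q only — an autapomorphy, so it tells us nothing about relationships among taxa.
Only C and J show the derived state 'yes' for II, supporting them as a clade.
III (derived state 'yes') is shared by C, D, and J — a synapomorphy uniting that clade.
IV (derived state 'yes') is shared by all ingroup taxa — unites the whole ingroup.
V: derived state 'no' in C, D, J, and Q only — synapomorphy for {C, D, J, Q}.
Most parsimonious ingroup topology: ((((C,J),D),Q),Y).
C and J share a more recent common ancestor with each other than either does with Y, so Y is the least closely related of the three.

Y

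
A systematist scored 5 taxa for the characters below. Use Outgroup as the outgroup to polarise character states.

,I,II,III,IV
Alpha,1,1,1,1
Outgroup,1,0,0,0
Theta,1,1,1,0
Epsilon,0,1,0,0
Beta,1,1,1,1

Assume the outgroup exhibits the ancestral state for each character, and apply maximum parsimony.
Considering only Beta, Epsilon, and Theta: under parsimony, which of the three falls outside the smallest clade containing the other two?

Character polarity is set by the outgroup: the derived state is whichever differs from the outgroup's state, so for I the derived state is '0', and for the remaining characters it is '1'.
I: derived state '0' in Epsilon only — an autapomorphy, so it tells us nothing about relationships among taxa.
II (derived state '1') is shared by all ingroup taxa — unites the whole ingroup.
Only Alpha, Beta, and Theta show the derived state '1' for III, supporting them as a clade.
IV (derived state '1') is shared by Alpha and Beta — a synapomorphy uniting that clade.
Most parsimonious ingroup topology: (((Alpha,Beta),Theta),Epsilon).
Theta and Beta share a more recent common ancestor with each other than either does with Epsilon, so Epsilon is the least closely related of the three.

Epsilon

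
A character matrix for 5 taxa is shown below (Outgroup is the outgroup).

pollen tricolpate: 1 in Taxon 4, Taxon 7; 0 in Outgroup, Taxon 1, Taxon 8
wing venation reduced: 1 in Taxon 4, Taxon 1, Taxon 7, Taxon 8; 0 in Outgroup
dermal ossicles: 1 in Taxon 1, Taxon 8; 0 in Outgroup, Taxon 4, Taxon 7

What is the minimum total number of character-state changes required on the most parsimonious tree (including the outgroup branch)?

3

The outgroup has state '0' for every character, so '1' is the derived state throughout.
Only Taxon 4 and Taxon 7 show the derived state '1' for pollen tricolpate, supporting them as a clade.
wing venation reduced (derived state '1') is shared by all ingroup taxa — unites the whole ingroup.
dermal ossicles (derived state '1') is shared by Taxon 1 and Taxon 8 — a synapomorphy uniting that clade.
Most parsimonious ingroup topology: ((Taxon 4,Taxon 7),(Taxon 1,Taxon 8)).
Changes per character on this tree: pollen tricolpate: 1; wing venation reduced: 1; dermal ossicles: 1.
Total = 3.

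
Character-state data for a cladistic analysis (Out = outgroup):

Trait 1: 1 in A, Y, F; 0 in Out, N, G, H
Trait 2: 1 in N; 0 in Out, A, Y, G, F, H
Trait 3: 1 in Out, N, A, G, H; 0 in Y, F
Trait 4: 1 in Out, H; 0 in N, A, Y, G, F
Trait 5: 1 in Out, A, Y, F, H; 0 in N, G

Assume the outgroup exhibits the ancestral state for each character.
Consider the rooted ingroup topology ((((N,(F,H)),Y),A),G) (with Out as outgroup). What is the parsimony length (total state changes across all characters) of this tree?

Map each character onto ((((N,(F,H)),Y),A),G) (rooted by Out) and count the minimum state changes it requires (Fitch parsimony):
Trait 1: 3; Trait 2: 1; Trait 3: 2; Trait 4: 2; Trait 5: 2.
Total tree length = 10.

10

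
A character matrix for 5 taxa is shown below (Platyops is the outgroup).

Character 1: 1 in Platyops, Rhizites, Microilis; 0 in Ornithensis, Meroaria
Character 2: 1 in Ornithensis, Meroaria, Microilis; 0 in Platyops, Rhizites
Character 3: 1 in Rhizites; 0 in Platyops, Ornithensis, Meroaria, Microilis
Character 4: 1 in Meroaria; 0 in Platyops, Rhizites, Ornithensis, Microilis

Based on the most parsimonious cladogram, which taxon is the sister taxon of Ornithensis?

Character polarity is set by the outgroup: the derived state is whichever differs from the outgroup's state, so for Character 1 the derived state is '0', and for the remaining characters it is '1'.
Character 1: derived state '0' in Meroaria and Ornithensis only — synapomorphy for {Meroaria, Ornithensis}.
Character 2: derived state '1' in Meroaria, Microilis, and Ornithensis only — synapomorphy for {Meroaria, Microilis, Ornithensis}.
Character 3: derived state '1' in Rhizites only — an autapomorphy, so it tells us nothing about relationships among taxa.
Character 4 (derived state '1') is unique to Meroaria (autapomorphy; uninformative for grouping).
Most parsimonious ingroup topology: (Rhizites,((Ornithensis,Meroaria),Microilis)).
Ornithensis and Meroaria form a cherry on this tree, so they are sister taxa.

Meroaria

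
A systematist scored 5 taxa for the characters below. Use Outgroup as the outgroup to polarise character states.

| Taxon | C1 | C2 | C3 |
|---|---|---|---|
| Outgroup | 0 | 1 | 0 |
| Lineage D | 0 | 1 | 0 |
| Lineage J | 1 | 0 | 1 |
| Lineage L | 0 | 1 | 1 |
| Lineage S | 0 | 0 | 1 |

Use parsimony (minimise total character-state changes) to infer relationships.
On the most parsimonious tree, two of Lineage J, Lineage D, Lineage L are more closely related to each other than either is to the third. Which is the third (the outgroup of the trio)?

Lineage D

Character polarity is set by the outgroup: the derived state is whichever differs from the outgroup's state, so for C2 the derived state is '0', and for the remaining characters it is '1'.
C1: derived state '1' in Lineage J only — an autapomorphy, so it tells us nothing about relationships among taxa.
C2 (derived state '0') is shared by Lineage J and Lineage S — a synapomorphy uniting that clade.
Only Lineage J, Lineage L, and Lineage S show the derived state '1' for C3, supporting them as a clade.
Most parsimonious ingroup topology: (Lineage D,((Lineage J,Lineage S),Lineage L)).
Lineage L and Lineage J share a more recent common ancestor with each other than either does with Lineage D, so Lineage D is the least closely related of the three.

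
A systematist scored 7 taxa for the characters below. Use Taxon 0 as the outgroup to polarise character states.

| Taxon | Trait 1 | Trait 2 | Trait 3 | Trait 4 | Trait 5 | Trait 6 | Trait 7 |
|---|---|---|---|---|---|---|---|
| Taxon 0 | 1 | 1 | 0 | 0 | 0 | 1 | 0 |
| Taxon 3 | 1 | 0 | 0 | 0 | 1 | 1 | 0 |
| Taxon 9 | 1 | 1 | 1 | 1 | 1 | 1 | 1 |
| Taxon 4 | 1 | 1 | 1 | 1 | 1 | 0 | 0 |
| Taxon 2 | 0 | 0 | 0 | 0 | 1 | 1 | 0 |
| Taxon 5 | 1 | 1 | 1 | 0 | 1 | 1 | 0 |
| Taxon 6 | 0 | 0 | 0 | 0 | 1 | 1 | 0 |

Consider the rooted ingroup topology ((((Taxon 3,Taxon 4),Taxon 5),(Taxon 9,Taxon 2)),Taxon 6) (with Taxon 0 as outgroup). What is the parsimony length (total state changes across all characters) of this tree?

Map each character onto ((((Taxon 3,Taxon 4),Taxon 5),(Taxon 9,Taxon 2)),Taxon 6) (rooted by Taxon 0) and count the minimum state changes it requires (Fitch parsimony):
Trait 1: 2; Trait 2: 3; Trait 3: 3; Trait 4: 2; Trait 5: 1; Trait 6: 1; Trait 7: 1.
Total tree length = 13.

13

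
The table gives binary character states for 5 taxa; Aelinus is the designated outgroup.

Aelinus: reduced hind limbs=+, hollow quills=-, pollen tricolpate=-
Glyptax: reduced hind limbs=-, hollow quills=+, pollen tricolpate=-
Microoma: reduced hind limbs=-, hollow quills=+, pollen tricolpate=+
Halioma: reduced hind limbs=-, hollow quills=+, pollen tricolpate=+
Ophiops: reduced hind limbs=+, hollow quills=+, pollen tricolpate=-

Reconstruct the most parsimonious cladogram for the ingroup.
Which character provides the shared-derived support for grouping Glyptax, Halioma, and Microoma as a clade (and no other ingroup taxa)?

Character polarity is set by the outgroup: the derived state is whichever differs from the outgroup's state, so for reduced hind limbs the derived state is '-', and for the remaining characters it is '+'.
reduced hind limbs: derived state '-' in Glyptax, Halioma, and Microoma only — synapomorphy for {Glyptax, Halioma, Microoma}.
hollow quills (derived state '+') is shared by all ingroup taxa — unites the whole ingroup.
pollen tricolpate: derived state '+' in Halioma and Microoma only — synapomorphy for {Halioma, Microoma}.
Most parsimonious ingroup topology: ((Glyptax,(Microoma,Halioma)),Ophiops).
The clade {Glyptax, Halioma, Microoma} is supported by reduced hind limbs: its derived state '-' occurs in exactly those taxa and in no other taxon (including the outgroup).

reduced hind limbs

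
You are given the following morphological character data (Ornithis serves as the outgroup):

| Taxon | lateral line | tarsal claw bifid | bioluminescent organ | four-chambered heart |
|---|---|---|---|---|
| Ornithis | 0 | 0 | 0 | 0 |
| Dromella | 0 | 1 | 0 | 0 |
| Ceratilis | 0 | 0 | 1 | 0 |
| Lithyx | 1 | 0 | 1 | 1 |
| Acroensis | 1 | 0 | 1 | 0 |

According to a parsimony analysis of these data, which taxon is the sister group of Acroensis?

The outgroup has state '0' for every character, so '1' is the derived state throughout.
lateral line: derived state '1' in Acroensis and Lithyx only — synapomorphy for {Acroensis, Lithyx}.
tarsal claw bifid (derived state '1') is unique to Dromella (autapomorphy; uninformative for grouping).
bioluminescent organ (derived state '1') is shared by Acroensis, Ceratilis, and Lithyx — a synapomorphy uniting that clade.
four-chambered heart (derived state '1') is unique to Lithyx (autapomorphy; uninformative for grouping).
Most parsimonious ingroup topology: (Dromella,(Ceratilis,(Lithyx,Acroensis))).
Acroensis and Lithyx form a cherry on this tree, so they are sister taxa.

Lithyx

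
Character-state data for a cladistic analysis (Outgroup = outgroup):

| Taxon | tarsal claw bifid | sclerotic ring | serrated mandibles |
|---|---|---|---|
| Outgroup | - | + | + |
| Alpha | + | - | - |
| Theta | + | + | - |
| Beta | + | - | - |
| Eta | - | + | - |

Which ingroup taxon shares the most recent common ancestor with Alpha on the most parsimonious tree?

Character polarity is set by the outgroup: the derived state is whichever differs from the outgroup's state, so for sclerotic ring, serrated mandibles the derived state is '-', and for the remaining characters it is '+'.
Only Alpha, Beta, and Theta show the derived state '+' for tarsal claw bifid, supporting them as a clade.
sclerotic ring: derived state '-' in Alpha and Beta only — synapomorphy for {Alpha, Beta}.
All ingroup taxa share the derived state '-' for serrated mandibles; it defines the ingroup but does not resolve relationships within it.
Most parsimonious ingroup topology: (((Alpha,Beta),Theta),Eta).
Alpha and Beta form a cherry on this tree, so they are sister taxa.

Beta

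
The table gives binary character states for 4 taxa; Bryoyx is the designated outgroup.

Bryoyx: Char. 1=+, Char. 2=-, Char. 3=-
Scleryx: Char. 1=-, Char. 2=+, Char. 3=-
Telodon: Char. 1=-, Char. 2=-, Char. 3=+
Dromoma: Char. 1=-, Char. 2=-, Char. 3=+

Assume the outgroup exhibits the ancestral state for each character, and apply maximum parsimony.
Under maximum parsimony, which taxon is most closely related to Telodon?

Dromoma

Character polarity is set by the outgroup: the derived state is whichever differs from the outgroup's state, so for Char. 1 the derived state is '-', and for the remaining characters it is '+'.
All ingroup taxa share the derived state '-' for Char. 1; it defines the ingroup but does not resolve relationships within it.
Char. 2 (derived state '+') is unique to Scleryx (autapomorphy; uninformative for grouping).
Char. 3: derived state '+' in Dromoma and Telodon only — synapomorphy for {Dromoma, Telodon}.
Most parsimonious ingroup topology: (Scleryx,(Telodon,Dromoma)).
Telodon and Dromoma form a cherry on this tree, so they are sister taxa.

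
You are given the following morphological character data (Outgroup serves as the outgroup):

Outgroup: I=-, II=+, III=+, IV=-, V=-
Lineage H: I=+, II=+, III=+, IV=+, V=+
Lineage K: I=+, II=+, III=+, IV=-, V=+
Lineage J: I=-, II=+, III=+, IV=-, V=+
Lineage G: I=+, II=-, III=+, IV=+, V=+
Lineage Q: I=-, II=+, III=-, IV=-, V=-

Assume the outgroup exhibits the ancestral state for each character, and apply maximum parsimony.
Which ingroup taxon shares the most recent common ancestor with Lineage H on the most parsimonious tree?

Character polarity is set by the outgroup: the derived state is whichever differs from the outgroup's state, so for II, III the derived state is '-', and for the remaining characters it is '+'.
I (derived state '+') is shared by Lineage G, Lineage H, and Lineage K — a synapomorphy uniting that clade.
II: derived state '-' in Lineage G only — an autapomorphy, so it tells us nothing about relationships among taxa.
III: derived state '-' in Lineage Q only — an autapomorphy, so it tells us nothing about relationships among taxa.
IV (derived state '+') is shared by Lineage G and Lineage H — a synapomorphy uniting that clade.
V (derived state '+') is shared by Lineage G, Lineage H, Lineage J, and Lineage K — a synapomorphy uniting that clade.
Most parsimonious ingroup topology: ((((Lineage H,Lineage G),Lineage K),Lineage J),Lineage Q).
Lineage H and Lineage G form a cherry on this tree, so they are sister taxa.

Lineage G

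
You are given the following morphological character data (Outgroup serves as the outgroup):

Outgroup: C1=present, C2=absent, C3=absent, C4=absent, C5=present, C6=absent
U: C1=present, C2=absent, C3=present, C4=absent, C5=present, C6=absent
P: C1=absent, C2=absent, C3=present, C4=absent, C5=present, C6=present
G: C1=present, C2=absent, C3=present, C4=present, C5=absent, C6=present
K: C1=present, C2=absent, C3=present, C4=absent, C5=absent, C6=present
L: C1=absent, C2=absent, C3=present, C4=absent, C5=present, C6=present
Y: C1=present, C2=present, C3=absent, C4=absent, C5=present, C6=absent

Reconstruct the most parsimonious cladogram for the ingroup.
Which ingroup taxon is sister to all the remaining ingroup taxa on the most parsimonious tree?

Y

Character polarity is set by the outgroup: the derived state is whichever differs from the outgroup's state, so for C1, C5 the derived state is 'absent', and for the remaining characters it is 'present'.
C1: derived state 'absent' in L and P only — synapomorphy for {L, P}.
C2 (derived state 'present') is unique to Y (autapomorphy; uninformative for grouping).
Only G, K, L, P, and U show the derived state 'present' for C3, supporting them as a clade.
C4 (derived state 'present') is unique to G (autapomorphy; uninformative for grouping).
C5: derived state 'absent' in G and K only — synapomorphy for {G, K}.
C6 (derived state 'present') is shared by G, K, L, and P — a synapomorphy uniting that clade.
Most parsimonious ingroup topology: ((U,((P,L),(G,K))),Y).
Y is sister to the clade containing all other ingroup taxa, so it is the earliest-diverging (most basal) ingroup lineage.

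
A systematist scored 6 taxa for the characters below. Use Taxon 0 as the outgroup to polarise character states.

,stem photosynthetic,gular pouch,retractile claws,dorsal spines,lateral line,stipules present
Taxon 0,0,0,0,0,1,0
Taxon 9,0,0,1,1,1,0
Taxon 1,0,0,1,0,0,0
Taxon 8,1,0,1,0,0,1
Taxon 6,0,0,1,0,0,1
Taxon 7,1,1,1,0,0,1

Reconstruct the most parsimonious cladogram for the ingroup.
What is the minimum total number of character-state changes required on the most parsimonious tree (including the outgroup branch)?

6

Character polarity is set by the outgroup: the derived state is whichever differs from the outgroup's state, so for lateral line the derived state is '0', and for the remaining characters it is '1'.
Only Taxon 7 and Taxon 8 show the derived state '1' for stem photosynthetic, supporting them as a clade.
gular pouch (derived state '1') is unique to Taxon 7 (autapomorphy; uninformative for grouping).
All ingroup taxa share the derived state '1' for retractile claws; it defines the ingroup but does not resolve relationships within it.
dorsal spines: derived state '1' in Taxon 9 only — an autapomorphy, so it tells us nothing about relationships among taxa.
lateral line: derived state '0' in Taxon 1, Taxon 6, Taxon 7, and Taxon 8 only — synapomorphy for {Taxon 1, Taxon 6, Taxon 7, Taxon 8}.
Only Taxon 6, Taxon 7, and Taxon 8 show the derived state '1' for stipules present, supporting them as a clade.
Most parsimonious ingroup topology: (Taxon 9,(Taxon 1,((Taxon 8,Taxon 7),Taxon 6))).
Changes per character on this tree: stem photosynthetic: 1; gular pouch: 1; retractile claws: 1; dorsal spines: 1; lateral line: 1; stipules present: 1.
Total = 6.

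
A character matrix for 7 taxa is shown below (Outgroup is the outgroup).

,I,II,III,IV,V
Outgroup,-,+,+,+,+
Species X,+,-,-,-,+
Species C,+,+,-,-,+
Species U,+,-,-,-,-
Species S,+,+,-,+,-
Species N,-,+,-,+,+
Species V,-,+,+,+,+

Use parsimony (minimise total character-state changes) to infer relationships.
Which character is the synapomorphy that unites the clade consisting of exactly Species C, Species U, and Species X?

Character polarity is set by the outgroup: the derived state is whichever differs from the outgroup's state, so for II, III, IV, V the derived state is '-', and for the remaining characters it is '+'.
I (derived state '+') is shared by Species C, Species S, Species U, and Species X — a synapomorphy uniting that clade.
Only Species U and Species X show the derived state '-' for II, supporting them as a clade.
Only Species C, Species N, Species S, Species U, and Species X show the derived state '-' for III, supporting them as a clade.
IV: derived state '-' in Species C, Species U, and Species X only — synapomorphy for {Species C, Species U, Species X}.
V (state '-') occurs in Species S and Species U but conflicts with the nesting implied by the other characters — most parsimoniously interpreted as homoplasy.
Most parsimonious ingroup topology: (((((Species X,Species U),Species C),Species S),Species N),Species V).
The clade {Species C, Species U, Species X} is supported by IV: its derived state '-' occurs in exactly those taxa and in no other taxon (including the outgroup).

IV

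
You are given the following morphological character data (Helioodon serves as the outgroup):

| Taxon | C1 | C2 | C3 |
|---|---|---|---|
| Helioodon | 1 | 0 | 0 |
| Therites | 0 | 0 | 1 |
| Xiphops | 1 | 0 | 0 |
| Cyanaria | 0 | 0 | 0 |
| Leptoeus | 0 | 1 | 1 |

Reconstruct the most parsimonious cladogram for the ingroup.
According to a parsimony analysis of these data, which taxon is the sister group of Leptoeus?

Character polarity is set by the outgroup: the derived state is whichever differs from the outgroup's state, so for C1 the derived state is '0', and for the remaining characters it is '1'.
C1 (derived state '0') is shared by Cyanaria, Leptoeus, and Therites — a synapomorphy uniting that clade.
C2 (derived state '1') is unique to Leptoeus (autapomorphy; uninformative for grouping).
C3 (derived state '1') is shared by Leptoeus and Therites — a synapomorphy uniting that clade.
Most parsimonious ingroup topology: (((Therites,Leptoeus),Cyanaria),Xiphops).
Leptoeus and Therites form a cherry on this tree, so they are sister taxa.

Therites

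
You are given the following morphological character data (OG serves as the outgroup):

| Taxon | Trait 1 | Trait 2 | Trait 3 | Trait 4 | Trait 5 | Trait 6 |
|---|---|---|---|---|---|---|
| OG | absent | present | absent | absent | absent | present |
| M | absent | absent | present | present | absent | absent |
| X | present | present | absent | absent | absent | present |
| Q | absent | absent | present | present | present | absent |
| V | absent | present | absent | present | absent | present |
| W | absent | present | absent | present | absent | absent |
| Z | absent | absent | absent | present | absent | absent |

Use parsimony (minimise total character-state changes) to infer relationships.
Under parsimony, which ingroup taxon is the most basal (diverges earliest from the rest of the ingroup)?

Character polarity is set by the outgroup: the derived state is whichever differs from the outgroup's state, so for Trait 2, Trait 6 the derived state is 'absent', and for the remaining characters it is 'present'.
Trait 1: derived state 'present' in X only — an autapomorphy, so it tells us nothing about relationships among taxa.
Trait 2: derived state 'absent' in M, Q, and Z only — synapomorphy for {M, Q, Z}.
Only M and Q show the derived state 'present' for Trait 3, supporting them as a clade.
Trait 4 (derived state 'present') is shared by M, Q, V, W, and Z — a synapomorphy uniting that clade.
Trait 5: derived state 'present' in Q only — an autapomorphy, so it tells us nothing about relationships among taxa.
Trait 6 (derived state 'absent') is shared by M, Q, W, and Z — a synapomorphy uniting that clade.
Most parsimonious ingroup topology: (((((M,Q),Z),W),V),X).
X is sister to the clade containing all other ingroup taxa, so it is the earliest-diverging (most basal) ingroup lineage.

X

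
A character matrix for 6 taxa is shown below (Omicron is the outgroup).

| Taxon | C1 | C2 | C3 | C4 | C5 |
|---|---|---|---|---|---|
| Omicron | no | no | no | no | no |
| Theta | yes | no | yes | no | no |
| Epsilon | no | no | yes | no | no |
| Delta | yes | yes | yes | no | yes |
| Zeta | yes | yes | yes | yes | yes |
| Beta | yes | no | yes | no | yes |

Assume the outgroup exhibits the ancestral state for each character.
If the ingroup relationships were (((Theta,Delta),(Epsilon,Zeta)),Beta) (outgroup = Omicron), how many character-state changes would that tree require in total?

Map each character onto (((Theta,Delta),(Epsilon,Zeta)),Beta) (rooted by Omicron) and count the minimum state changes it requires (Fitch parsimony):
C1: 2; C2: 2; C3: 1; C4: 1; C5: 3.
Total tree length = 9.

9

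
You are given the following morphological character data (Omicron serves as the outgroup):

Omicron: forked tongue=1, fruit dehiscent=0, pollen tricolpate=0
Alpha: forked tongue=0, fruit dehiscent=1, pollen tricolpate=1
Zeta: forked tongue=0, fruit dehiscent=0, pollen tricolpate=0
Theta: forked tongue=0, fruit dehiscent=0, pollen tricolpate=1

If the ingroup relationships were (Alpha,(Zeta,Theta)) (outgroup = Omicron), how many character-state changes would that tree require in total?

4

Map each character onto (Alpha,(Zeta,Theta)) (rooted by Omicron) and count the minimum state changes it requires (Fitch parsimony):
forked tongue: 1; fruit dehiscent: 1; pollen tricolpate: 2.
Total tree length = 4.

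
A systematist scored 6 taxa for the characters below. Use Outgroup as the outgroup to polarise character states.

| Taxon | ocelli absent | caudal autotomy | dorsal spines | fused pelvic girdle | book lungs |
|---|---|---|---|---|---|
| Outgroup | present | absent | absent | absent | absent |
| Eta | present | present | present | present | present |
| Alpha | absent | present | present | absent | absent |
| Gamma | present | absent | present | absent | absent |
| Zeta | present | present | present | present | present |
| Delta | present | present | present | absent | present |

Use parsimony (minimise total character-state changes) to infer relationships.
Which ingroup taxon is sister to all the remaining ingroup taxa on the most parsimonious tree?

Character polarity is set by the outgroup: the derived state is whichever differs from the outgroup's state, so for ocelli absent the derived state is 'absent', and for the remaining characters it is 'present'.
ocelli absent (derived state 'absent') is unique to Alpha (autapomorphy; uninformative for grouping).
caudal autotomy (derived state 'present') is shared by Alpha, Delta, Eta, and Zeta — a synapomorphy uniting that clade.
dorsal spines (derived state 'present') is shared by all ingroup taxa — unites the whole ingroup.
fused pelvic girdle: derived state 'present' in Eta and Zeta only — synapomorphy for {Eta, Zeta}.
book lungs (derived state 'present') is shared by Delta, Eta, and Zeta — a synapomorphy uniting that clade.
Most parsimonious ingroup topology: ((((Eta,Zeta),Delta),Alpha),Gamma).
Gamma is sister to the clade containing all other ingroup taxa, so it is the earliest-diverging (most basal) ingroup lineage.

Gamma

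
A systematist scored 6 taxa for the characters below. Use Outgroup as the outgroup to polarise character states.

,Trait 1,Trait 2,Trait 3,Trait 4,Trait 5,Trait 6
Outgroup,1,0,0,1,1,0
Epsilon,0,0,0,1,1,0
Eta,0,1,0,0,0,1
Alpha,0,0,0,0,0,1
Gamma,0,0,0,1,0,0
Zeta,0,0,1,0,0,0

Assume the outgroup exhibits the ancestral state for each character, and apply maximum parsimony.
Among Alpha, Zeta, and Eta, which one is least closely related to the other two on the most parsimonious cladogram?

Zeta

Character polarity is set by the outgroup: the derived state is whichever differs from the outgroup's state, so for Trait 1, Trait 4, Trait 5 the derived state is '0', and for the remaining characters it is '1'.
Trait 1 (derived state '0') is shared by all ingroup taxa — unites the whole ingroup.
Trait 2 (derived state '1') is unique to Eta (autapomorphy; uninformative for grouping).
Trait 3 (derived state '1') is unique to Zeta (autapomorphy; uninformative for grouping).
Only Alpha, Eta, and Zeta show the derived state '0' for Trait 4, supporting them as a clade.
Trait 5: derived state '0' in Alpha, Eta, Gamma, and Zeta only — synapomorphy for {Alpha, Eta, Gamma, Zeta}.
Trait 6: derived state '1' in Alpha and Eta only — synapomorphy for {Alpha, Eta}.
Most parsimonious ingroup topology: (Epsilon,(((Eta,Alpha),Zeta),Gamma)).
Eta and Alpha share a more recent common ancestor with each other than either does with Zeta, so Zeta is the least closely related of the three.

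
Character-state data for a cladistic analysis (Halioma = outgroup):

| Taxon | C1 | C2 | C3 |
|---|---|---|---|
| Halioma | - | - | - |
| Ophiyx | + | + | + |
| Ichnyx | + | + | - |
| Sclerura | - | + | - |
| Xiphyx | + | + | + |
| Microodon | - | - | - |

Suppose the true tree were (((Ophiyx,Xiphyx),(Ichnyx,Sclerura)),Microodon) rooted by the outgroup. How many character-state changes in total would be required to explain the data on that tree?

4

Map each character onto (((Ophiyx,Xiphyx),(Ichnyx,Sclerura)),Microodon) (rooted by Halioma) and count the minimum state changes it requires (Fitch parsimony):
C1: 2; C2: 1; C3: 1.
Total tree length = 4.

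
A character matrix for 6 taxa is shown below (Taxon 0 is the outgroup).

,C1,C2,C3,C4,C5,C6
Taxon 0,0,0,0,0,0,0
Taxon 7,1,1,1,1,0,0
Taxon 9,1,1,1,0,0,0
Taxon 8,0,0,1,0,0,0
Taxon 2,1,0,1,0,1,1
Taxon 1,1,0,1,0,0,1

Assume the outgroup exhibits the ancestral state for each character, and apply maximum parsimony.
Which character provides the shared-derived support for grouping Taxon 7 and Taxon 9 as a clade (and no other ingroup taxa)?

C2

The outgroup has state '0' for every character, so '1' is the derived state throughout.
Only Taxon 1, Taxon 2, Taxon 7, and Taxon 9 show the derived state '1' for C1, supporting them as a clade.
C2 (derived state '1') is shared by Taxon 7 and Taxon 9 — a synapomorphy uniting that clade.
C3 (derived state '1') is shared by all ingroup taxa — unites the whole ingroup.
C4 (derived state '1') is unique to Taxon 7 (autapomorphy; uninformative for grouping).
C5: derived state '1' in Taxon 2 only — an autapomorphy, so it tells us nothing about relationships among taxa.
Only Taxon 1 and Taxon 2 show the derived state '1' for C6, supporting them as a clade.
Most parsimonious ingroup topology: (((Taxon 7,Taxon 9),(Taxon 2,Taxon 1)),Taxon 8).
The clade {Taxon 7, Taxon 9} is supported by C2: its derived state '1' occurs in exactly those taxa and in no other taxon (including the outgroup).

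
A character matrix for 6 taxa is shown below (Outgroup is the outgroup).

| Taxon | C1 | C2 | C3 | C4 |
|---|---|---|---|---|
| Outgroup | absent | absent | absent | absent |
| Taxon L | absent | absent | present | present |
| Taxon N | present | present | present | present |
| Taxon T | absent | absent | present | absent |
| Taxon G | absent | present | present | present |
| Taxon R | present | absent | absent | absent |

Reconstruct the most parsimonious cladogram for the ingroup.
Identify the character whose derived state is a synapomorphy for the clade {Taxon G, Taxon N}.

The outgroup has state 'absent' for every character, so 'present' is the derived state throughout.
C1 groups Taxon N and Taxon R, which is incompatible with the clades supported by the remaining characters; treating it as convergent (homoplasy) costs fewer steps than any alternative tree.
C2: derived state 'present' in Taxon G and Taxon N only — synapomorphy for {Taxon G, Taxon N}.
Only Taxon G, Taxon L, Taxon N, and Taxon T show the derived state 'present' for C3, supporting them as a clade.
C4 (derived state 'present') is shared by Taxon G, Taxon L, and Taxon N — a synapomorphy uniting that clade.
Most parsimonious ingroup topology: (((Taxon L,(Taxon N,Taxon G)),Taxon T),Taxon R).
The clade {Taxon G, Taxon N} is supported by C2: its derived state 'present' occurs in exactly those taxa and in no other taxon (including the outgroup).

C2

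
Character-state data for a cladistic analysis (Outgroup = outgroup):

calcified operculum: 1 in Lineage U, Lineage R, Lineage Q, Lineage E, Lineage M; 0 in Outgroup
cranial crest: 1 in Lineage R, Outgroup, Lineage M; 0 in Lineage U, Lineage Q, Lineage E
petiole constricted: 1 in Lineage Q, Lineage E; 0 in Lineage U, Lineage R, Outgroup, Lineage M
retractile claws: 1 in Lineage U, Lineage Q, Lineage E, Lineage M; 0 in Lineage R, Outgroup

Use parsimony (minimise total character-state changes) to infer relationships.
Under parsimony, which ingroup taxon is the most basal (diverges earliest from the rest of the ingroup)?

Lineage R

Character polarity is set by the outgroup: the derived state is whichever differs from the outgroup's state, so for cranial crest the derived state is '0', and for the remaining characters it is '1'.
calcified operculum (derived state '1') is shared by all ingroup taxa — unites the whole ingroup.
Only Lineage E, Lineage Q, and Lineage U show the derived state '0' for cranial crest, supporting them as a clade.
Only Lineage E and Lineage Q show the derived state '1' for petiole constricted, supporting them as a clade.
Only Lineage E, Lineage M, Lineage Q, and Lineage U show the derived state '1' for retractile claws, supporting them as a clade.
Most parsimonious ingroup topology: (Lineage R,((Lineage U,(Lineage E,Lineage Q)),Lineage M)).
Lineage R is sister to the clade containing all other ingroup taxa, so it is the earliest-diverging (most basal) ingroup lineage.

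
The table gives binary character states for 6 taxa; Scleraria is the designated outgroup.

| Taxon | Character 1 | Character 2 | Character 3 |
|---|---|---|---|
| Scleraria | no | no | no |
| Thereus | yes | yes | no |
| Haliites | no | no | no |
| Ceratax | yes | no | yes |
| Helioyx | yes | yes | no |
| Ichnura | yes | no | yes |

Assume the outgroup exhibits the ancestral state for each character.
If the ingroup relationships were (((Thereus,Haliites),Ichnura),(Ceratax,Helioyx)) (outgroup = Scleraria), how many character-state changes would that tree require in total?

6

Map each character onto (((Thereus,Haliites),Ichnura),(Ceratax,Helioyx)) (rooted by Scleraria) and count the minimum state changes it requires (Fitch parsimony):
Character 1: 2; Character 2: 2; Character 3: 2.
Total tree length = 6.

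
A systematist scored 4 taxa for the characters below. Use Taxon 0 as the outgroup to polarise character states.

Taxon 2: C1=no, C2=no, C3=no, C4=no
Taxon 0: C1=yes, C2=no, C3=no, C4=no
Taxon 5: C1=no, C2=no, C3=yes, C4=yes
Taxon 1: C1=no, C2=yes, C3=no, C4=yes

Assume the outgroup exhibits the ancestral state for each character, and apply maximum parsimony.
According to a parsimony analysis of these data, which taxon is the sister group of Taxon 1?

Character polarity is set by the outgroup: the derived state is whichever differs from the outgroup's state, so for C1 the derived state is 'no', and for the remaining characters it is 'yes'.
All ingroup taxa share the derived state 'no' for C1; it defines the ingroup but does not resolve relationships within it.
C2 (derived state 'yes') is unique to Taxon 1 (autapomorphy; uninformative for grouping).
C3: derived state 'yes' in Taxon 5 only — an autapomorphy, so it tells us nothing about relationships among taxa.
C4: derived state 'yes' in Taxon 1 and Taxon 5 only — synapomorphy for {Taxon 1, Taxon 5}.
Most parsimonious ingroup topology: ((Taxon 1,Taxon 5),Taxon 2).
Taxon 1 and Taxon 5 form a cherry on this tree, so they are sister taxa.

Taxon 5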